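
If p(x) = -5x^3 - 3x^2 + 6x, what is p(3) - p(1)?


p(3) = -144
p(1) = -2
p(3) - p(1) = -144 + 2 = -142


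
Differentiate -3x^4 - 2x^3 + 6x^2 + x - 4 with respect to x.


Apply the power rule term by term:
  d/dx(-3x^4) = -12x^3
  d/dx(-2x^3) = -6x^2
  d/dx(6x^2) = 12x
  d/dx(x) = 1
  d/dx(-4) = 0
p'(x) = -12x^3 - 6x^2 + 12x + 1


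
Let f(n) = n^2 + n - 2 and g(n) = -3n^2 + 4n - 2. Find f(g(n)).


Substitute g(n) into f:
f(g(n)) = 1*(-3n^2 + 4n - 2)^2 + 1*(-3n^2 + 4n - 2) + (-2)
(-3n^2 + 4n - 2)^2 = 9n^4 - 24n^3 + 28n^2 - 16n + 4
Expand and combine: 9n^4 - 24n^3 + 25n^2 - 12n


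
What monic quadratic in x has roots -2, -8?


p(x) = (x + 2)(x + 8)
Expand: x^2 + 10x + 16


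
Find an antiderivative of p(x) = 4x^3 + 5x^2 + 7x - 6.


Reverse power rule on each term:
  ∫ 4x^3 dx = x^4
  ∫ 5x^2 dx = (5/3)x^3
  ∫ 7x dx = (7/2)x^2
  ∫ -6 dx = -6x
F(x) = x^4 + (5/3)x^3 + (7/2)x^2 - 6x + C


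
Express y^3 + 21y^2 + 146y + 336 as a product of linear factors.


Try integer roots (divisors of 336). y=-6: p(-6)=0.
Divide out (y + 6): quotient is y^2 + 15y + 56.
Factor the quadratic: (y + 7)(y + 8)
Result: (y + 6)(y + 7)(y + 8)


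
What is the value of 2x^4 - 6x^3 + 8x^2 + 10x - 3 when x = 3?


Using direct substitution:
  2 * (3)^4 = 162
  -6 * (3)^3 = -162
  8 * (3)^2 = 72
  10 * (3)^1 = 30
  constant: -3
Sum = 162 - 162 + 72 + 30 - 3 = 99


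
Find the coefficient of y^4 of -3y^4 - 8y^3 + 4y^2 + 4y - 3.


Read off the coefficient of y^4: -3


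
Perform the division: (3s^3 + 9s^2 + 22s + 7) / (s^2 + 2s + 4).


(3s^3 + 9s^2 + 22s + 7) / (s^2 + 2s + 4)
Step 1: 3s * (s^2 + 2s + 4) = 3s^3 + 6s^2 + 12s; subtract.
Step 2: 3 * (s^2 + 2s + 4) = 3s^2 + 6s + 12; subtract.
Quotient: 3s + 3, Remainder: 4s - 5


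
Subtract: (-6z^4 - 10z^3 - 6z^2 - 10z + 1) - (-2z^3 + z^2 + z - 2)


Distribute the minus sign:
  (-6z^4 - 10z^3 - 6z^2 - 10z + 1)
- (-2z^3 + z^2 + z - 2)
Negate second polynomial: 2z^3 - z^2 - z + 2
Add: -6z^4 - 8z^3 - 7z^2 - 11z + 3


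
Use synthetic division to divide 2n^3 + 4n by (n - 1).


Synthetic division with c = 1. Coefficients: 2, 0, 4, 0
Bring down 2.
  2 * 1 = 2; 2 + 0 = 2
  2 * 1 = 2; 2 + 4 = 6
  6 * 1 = 6; 6 + 0 = 6
Quotient: 2n^2 + 2n + 6, Remainder: 6


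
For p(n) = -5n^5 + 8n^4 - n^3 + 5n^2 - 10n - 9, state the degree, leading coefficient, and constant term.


Highest power of n is 5, with coefficient -5. Constant term is -9.
Degree = 5, leading coefficient = -5, constant term = -9


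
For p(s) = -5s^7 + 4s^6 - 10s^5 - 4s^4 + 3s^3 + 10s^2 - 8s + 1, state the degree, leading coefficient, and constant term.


Highest power of s is 7, with coefficient -5. Constant term is 1.
Degree = 7, leading coefficient = -5, constant term = 1


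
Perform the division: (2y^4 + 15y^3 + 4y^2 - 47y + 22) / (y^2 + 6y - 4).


(2y^4 + 15y^3 + 4y^2 - 47y + 22) / (y^2 + 6y - 4)
Step 1: 2y^2 * (y^2 + 6y - 4) = 2y^4 + 12y^3 - 8y^2; subtract.
Step 2: 3y * (y^2 + 6y - 4) = 3y^3 + 18y^2 - 12y; subtract.
Step 3: -6 * (y^2 + 6y - 4) = -6y^2 - 36y + 24; subtract.
Quotient: 2y^2 + 3y - 6, Remainder: y - 2


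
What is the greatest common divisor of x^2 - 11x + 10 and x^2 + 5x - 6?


Factor each:
  x^2 - 11x + 10 = (x - 1)(x - 10)
  x^2 + 5x - 6 = (x - 1)(x + 6)
Common monic factor: x - 1


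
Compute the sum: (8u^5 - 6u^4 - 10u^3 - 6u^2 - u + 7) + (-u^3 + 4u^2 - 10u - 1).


Align terms by degree and add:
  8u^5 - 6u^4 - 10u^3 - 6u^2 - u + 7
  -u^3 + 4u^2 - 10u - 1
= 8u^5 - 6u^4 - 11u^3 - 2u^2 - 11u + 6


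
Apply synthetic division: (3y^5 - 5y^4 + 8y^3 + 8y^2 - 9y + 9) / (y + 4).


Synthetic division with c = -4. Coefficients: 3, -5, 8, 8, -9, 9
Bring down 3.
  3 * -4 = -12; -12 - 5 = -17
  -17 * -4 = 68; 68 + 8 = 76
  76 * -4 = -304; -304 + 8 = -296
  -296 * -4 = 1184; 1184 - 9 = 1175
  1175 * -4 = -4700; -4700 + 9 = -4691
Quotient: 3y^4 - 17y^3 + 76y^2 - 296y + 1175, Remainder: -4691


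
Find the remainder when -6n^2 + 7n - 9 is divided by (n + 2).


By the Remainder Theorem, the remainder equals p(-2):
  -6*(-2)^2 = -24
  7*(-2)^1 = -14
  constant: -9
Sum: -24 - 14 - 9 = -47


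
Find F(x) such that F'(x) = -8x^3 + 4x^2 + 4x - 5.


Reverse power rule on each term:
  ∫ -8x^3 dx = -2x^4
  ∫ 4x^2 dx = (4/3)x^3
  ∫ 4x dx = 2x^2
  ∫ -5 dx = -5x
F(x) = -2x^4 + (4/3)x^3 + 2x^2 - 5x + C


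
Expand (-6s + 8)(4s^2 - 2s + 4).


Distribute each term of the first polynomial:
  (-6s)(4s^2 - 2s + 4) = -24s^3 + 12s^2 - 24s
  (8)(4s^2 - 2s + 4) = 32s^2 - 16s + 32
Sum: -24s^3 + 44s^2 - 40s + 32


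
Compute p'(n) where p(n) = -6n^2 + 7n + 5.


Apply the power rule term by term:
  d/dn(-6n^2) = -12n
  d/dn(7n) = 7
  d/dn(5) = 0
p'(n) = -12n + 7


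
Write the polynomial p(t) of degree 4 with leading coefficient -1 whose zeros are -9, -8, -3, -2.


p(t) = -(t + 9)(t + 8)(t + 3)(t + 2)
Expand: -t^4 - 22t^3 - 163t^2 - 462t - 432


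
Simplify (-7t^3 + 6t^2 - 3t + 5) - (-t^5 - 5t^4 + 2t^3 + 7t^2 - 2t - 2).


Distribute the minus sign:
  (-7t^3 + 6t^2 - 3t + 5)
- (-t^5 - 5t^4 + 2t^3 + 7t^2 - 2t - 2)
Negate second polynomial: t^5 + 5t^4 - 2t^3 - 7t^2 + 2t + 2
Add: t^5 + 5t^4 - 9t^3 - t^2 - t + 7


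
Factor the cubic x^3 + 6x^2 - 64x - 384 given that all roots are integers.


Try integer roots (divisors of -384). x=8: p(8)=0.
Divide out (x - 8): quotient is x^2 + 14x + 48.
Factor the quadratic: (x + 8)(x + 6)
Result: (x - 8)(x + 8)(x + 6)


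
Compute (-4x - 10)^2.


Expand (-4x - 10)^2 by repeated multiplication:
= 16x^2 + 80x + 100


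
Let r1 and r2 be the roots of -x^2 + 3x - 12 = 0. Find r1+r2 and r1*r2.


For ax^2+bx+c=0: sum = -b/a, product = c/a.
a=-1, b=3, c=-12
Sum = -(3)/-1 = 3
Product = (-12)/-1 = 12


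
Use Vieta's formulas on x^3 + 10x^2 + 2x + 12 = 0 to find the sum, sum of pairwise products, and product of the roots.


Monic cubic x^3+bx^2+cx+d=0: sum=-b, pairwise sum=c, product=-d.
b=10, c=2, d=12
r1+r2+r3 = -10
r1r2+r1r3+r2r3 = 2
r1r2r3 = -12


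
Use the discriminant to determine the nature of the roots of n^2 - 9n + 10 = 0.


D = b^2 - 4ac = (-9)^2 - 4(1)(10) = 81 - 40 = 41
Since D > 0: two distinct irrational roots


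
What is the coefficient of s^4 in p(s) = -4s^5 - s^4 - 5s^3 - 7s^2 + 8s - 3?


Read off the coefficient of s^4: -1


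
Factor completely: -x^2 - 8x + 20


Roots satisfy r1 + r2 = -b/a = -8 and r1*r2 = c/a = -20.
So r1 = -10, r2 = 2.
-x^2 - 8x + 20 = -(x - r1)(x - r2) = -(x + 10)(x - 2)


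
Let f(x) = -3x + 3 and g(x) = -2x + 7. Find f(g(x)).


Substitute g(x) into f:
f(g(x)) = -3*(-2x + 7) + 3
Expand and combine: 6x - 18


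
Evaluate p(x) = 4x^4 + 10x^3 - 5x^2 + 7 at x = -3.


Using direct substitution:
  4 * (-3)^4 = 324
  10 * (-3)^3 = -270
  -5 * (-3)^2 = -45
  0 * (-3)^1 = 0
  constant: 7
Sum = 324 - 270 - 45 + 0 + 7 = 16


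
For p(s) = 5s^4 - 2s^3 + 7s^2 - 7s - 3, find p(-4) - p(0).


p(-4) = 1545
p(0) = -3
p(-4) - p(0) = 1545 + 3 = 1548


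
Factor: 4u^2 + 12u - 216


Roots satisfy r1 + r2 = -b/a = -3 and r1*r2 = c/a = -54.
So r1 = -9, r2 = 6.
4u^2 + 12u - 216 = 4(u - r1)(u - r2) = 4(u + 9)(u - 6)


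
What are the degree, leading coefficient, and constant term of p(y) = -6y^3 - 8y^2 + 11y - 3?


Highest power of y is 3, with coefficient -6. Constant term is -3.
Degree = 3, leading coefficient = -6, constant term = -3


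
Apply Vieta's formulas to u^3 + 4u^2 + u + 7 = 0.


Monic cubic u^3+bu^2+cu+d=0: sum=-b, pairwise sum=c, product=-d.
b=4, c=1, d=7
r1+r2+r3 = -4
r1r2+r1r3+r2r3 = 1
r1r2r3 = -7


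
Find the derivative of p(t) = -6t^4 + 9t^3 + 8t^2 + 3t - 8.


Apply the power rule term by term:
  d/dt(-6t^4) = -24t^3
  d/dt(9t^3) = 27t^2
  d/dt(8t^2) = 16t
  d/dt(3t) = 3
  d/dt(-8) = 0
p'(t) = -24t^3 + 27t^2 + 16t + 3


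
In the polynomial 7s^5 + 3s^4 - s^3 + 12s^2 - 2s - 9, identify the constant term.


Read off the constant term: -9


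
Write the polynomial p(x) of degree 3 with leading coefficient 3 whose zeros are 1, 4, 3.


p(x) = 3(x - 1)(x - 4)(x - 3)
Expand: 3x^3 - 24x^2 + 57x - 36


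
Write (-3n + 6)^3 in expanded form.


Expand (-3n + 6)^3 by repeated multiplication:
  (-3n + 6)^2 = 9n^2 - 36n + 36
= -27n^3 + 162n^2 - 324n + 216


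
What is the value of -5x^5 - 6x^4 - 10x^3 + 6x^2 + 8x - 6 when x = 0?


Using direct substitution:
  -5 * (0)^5 = 0
  -6 * (0)^4 = 0
  -10 * (0)^3 = 0
  6 * (0)^2 = 0
  8 * (0)^1 = 0
  constant: -6
Sum = 0 + 0 + 0 + 0 + 0 - 6 = -6


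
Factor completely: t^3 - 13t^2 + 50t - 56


Try integer roots (divisors of -56). t=7: p(7)=0.
Divide out (t - 7): quotient is t^2 - 6t + 8.
Factor the quadratic: (t - 4)(t - 2)
Result: (t - 7)(t - 4)(t - 2)


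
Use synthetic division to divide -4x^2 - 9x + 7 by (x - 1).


Synthetic division with c = 1. Coefficients: -4, -9, 7
Bring down -4.
  -4 * 1 = -4; -4 - 9 = -13
  -13 * 1 = -13; -13 + 7 = -6
Quotient: -4x - 13, Remainder: -6


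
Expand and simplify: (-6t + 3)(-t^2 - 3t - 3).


Distribute each term of the first polynomial:
  (-6t)(-t^2 - 3t - 3) = 6t^3 + 18t^2 + 18t
  (3)(-t^2 - 3t - 3) = -3t^2 - 9t - 9
Sum: 6t^3 + 15t^2 + 9t - 9


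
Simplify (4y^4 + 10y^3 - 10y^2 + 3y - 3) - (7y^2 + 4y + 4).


Distribute the minus sign:
  (4y^4 + 10y^3 - 10y^2 + 3y - 3)
- (7y^2 + 4y + 4)
Negate second polynomial: -7y^2 - 4y - 4
Add: 4y^4 + 10y^3 - 17y^2 - y - 7


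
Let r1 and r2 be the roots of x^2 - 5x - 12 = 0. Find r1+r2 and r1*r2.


For ax^2+bx+c=0: sum = -b/a, product = c/a.
a=1, b=-5, c=-12
Sum = -(-5)/1 = 5
Product = (-12)/1 = -12


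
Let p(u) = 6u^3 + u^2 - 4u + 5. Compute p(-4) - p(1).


p(-4) = -347
p(1) = 8
p(-4) - p(1) = -347 - 8 = -355


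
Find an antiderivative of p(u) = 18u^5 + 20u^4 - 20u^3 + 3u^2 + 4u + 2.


Reverse power rule on each term:
  ∫ 18u^5 du = 3u^6
  ∫ 20u^4 du = 4u^5
  ∫ -20u^3 du = -5u^4
  ∫ 3u^2 du = u^3
  ∫ 4u du = 2u^2
  ∫ 2 du = 2u
F(u) = 3u^6 + 4u^5 - 5u^4 + u^3 + 2u^2 + 2u + C


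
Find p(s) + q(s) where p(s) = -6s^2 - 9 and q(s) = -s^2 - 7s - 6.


Align terms by degree and add:
  -6s^2 - 9
  -s^2 - 7s - 6
= -7s^2 - 7s - 15


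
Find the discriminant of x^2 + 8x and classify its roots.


D = b^2 - 4ac = (8)^2 - 4(1)(0) = 64 = 64
Since D > 0: two distinct rational roots


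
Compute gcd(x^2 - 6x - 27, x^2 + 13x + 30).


Factor each:
  x^2 - 6x - 27 = (x + 3)(x - 9)
  x^2 + 13x + 30 = (x + 3)(x + 10)
Common monic factor: x + 3


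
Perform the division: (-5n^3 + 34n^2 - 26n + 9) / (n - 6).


(-5n^3 + 34n^2 - 26n + 9) / (n - 6)
Step 1: -5n^2 * (n - 6) = -5n^3 + 30n^2; subtract.
Step 2: 4n * (n - 6) = 4n^2 - 24n; subtract.
Step 3: -2 * (n - 6) = -2n + 12; subtract.
Quotient: -5n^2 + 4n - 2, Remainder: -3


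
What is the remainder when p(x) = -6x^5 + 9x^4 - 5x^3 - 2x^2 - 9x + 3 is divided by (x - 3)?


By the Remainder Theorem, the remainder equals p(3):
  -6*(3)^5 = -1458
  9*(3)^4 = 729
  -5*(3)^3 = -135
  -2*(3)^2 = -18
  -9*(3)^1 = -27
  constant: 3
Sum: -1458 + 729 - 135 - 18 - 27 + 3 = -906


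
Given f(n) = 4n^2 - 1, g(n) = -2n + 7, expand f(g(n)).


Substitute g(n) into f:
f(g(n)) = 4*(-2n + 7)^2 + (-1)
(-2n + 7)^2 = 4n^2 - 28n + 49
Expand and combine: 16n^2 - 112n + 195


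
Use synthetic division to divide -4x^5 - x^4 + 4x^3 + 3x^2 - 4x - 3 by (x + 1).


Synthetic division with c = -1. Coefficients: -4, -1, 4, 3, -4, -3
Bring down -4.
  -4 * -1 = 4; 4 - 1 = 3
  3 * -1 = -3; -3 + 4 = 1
  1 * -1 = -1; -1 + 3 = 2
  2 * -1 = -2; -2 - 4 = -6
  -6 * -1 = 6; 6 - 3 = 3
Quotient: -4x^4 + 3x^3 + x^2 + 2x - 6, Remainder: 3


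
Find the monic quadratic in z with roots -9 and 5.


p(z) = (z + 9)(z - 5)
Expand: z^2 + 4z - 45


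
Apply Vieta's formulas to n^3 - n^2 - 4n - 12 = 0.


Monic cubic n^3+bn^2+cn+d=0: sum=-b, pairwise sum=c, product=-d.
b=-1, c=-4, d=-12
r1+r2+r3 = 1
r1r2+r1r3+r2r3 = -4
r1r2r3 = 12


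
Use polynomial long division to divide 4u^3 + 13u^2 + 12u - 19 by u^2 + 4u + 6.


(4u^3 + 13u^2 + 12u - 19) / (u^2 + 4u + 6)
Step 1: 4u * (u^2 + 4u + 6) = 4u^3 + 16u^2 + 24u; subtract.
Step 2: -3 * (u^2 + 4u + 6) = -3u^2 - 12u - 18; subtract.
Quotient: 4u - 3, Remainder: -1


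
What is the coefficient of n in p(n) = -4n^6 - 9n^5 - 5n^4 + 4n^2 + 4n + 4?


Read off the coefficient of n: 4


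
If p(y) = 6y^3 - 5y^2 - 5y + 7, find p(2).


Using direct substitution:
  6 * (2)^3 = 48
  -5 * (2)^2 = -20
  -5 * (2)^1 = -10
  constant: 7
Sum = 48 - 20 - 10 + 7 = 25


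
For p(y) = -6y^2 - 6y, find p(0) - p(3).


p(0) = 0
p(3) = -72
p(0) - p(3) = 0 + 72 = 72


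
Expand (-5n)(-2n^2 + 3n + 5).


Distribute each term of the first polynomial:
  (-5n)(-2n^2 + 3n + 5) = 10n^3 - 15n^2 - 25n
Sum: 10n^3 - 15n^2 - 25n


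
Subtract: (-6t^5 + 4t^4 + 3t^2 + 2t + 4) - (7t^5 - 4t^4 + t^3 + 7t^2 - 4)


Distribute the minus sign:
  (-6t^5 + 4t^4 + 3t^2 + 2t + 4)
- (7t^5 - 4t^4 + t^3 + 7t^2 - 4)
Negate second polynomial: -7t^5 + 4t^4 - t^3 - 7t^2 + 4
Add: -13t^5 + 8t^4 - t^3 - 4t^2 + 2t + 8


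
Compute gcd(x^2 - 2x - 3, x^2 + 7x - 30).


Factor each:
  x^2 - 2x - 3 = (x - 3)(x + 1)
  x^2 + 7x - 30 = (x - 3)(x + 10)
Common monic factor: x - 3


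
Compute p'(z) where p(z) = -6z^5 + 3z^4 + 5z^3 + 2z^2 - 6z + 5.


Apply the power rule term by term:
  d/dz(-6z^5) = -30z^4
  d/dz(3z^4) = 12z^3
  d/dz(5z^3) = 15z^2
  d/dz(2z^2) = 4z
  d/dz(-6z) = -6
  d/dz(5) = 0
p'(z) = -30z^4 + 12z^3 + 15z^2 + 4z - 6


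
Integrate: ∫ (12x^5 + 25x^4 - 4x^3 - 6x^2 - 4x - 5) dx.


Reverse power rule on each term:
  ∫ 12x^5 dx = 2x^6
  ∫ 25x^4 dx = 5x^5
  ∫ -4x^3 dx = -x^4
  ∫ -6x^2 dx = -2x^3
  ∫ -4x dx = -2x^2
  ∫ -5 dx = -5x
F(x) = 2x^6 + 5x^5 - x^4 - 2x^3 - 2x^2 - 5x + C


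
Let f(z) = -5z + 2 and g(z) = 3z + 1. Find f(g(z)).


Substitute g(z) into f:
f(g(z)) = -5*(3z + 1) + 2
Expand and combine: -15z - 3


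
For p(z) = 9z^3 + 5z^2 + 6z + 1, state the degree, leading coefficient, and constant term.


Highest power of z is 3, with coefficient 9. Constant term is 1.
Degree = 3, leading coefficient = 9, constant term = 1


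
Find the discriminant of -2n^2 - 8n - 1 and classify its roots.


D = b^2 - 4ac = (-8)^2 - 4(-2)(-1) = 64 - 8 = 56
Since D > 0: two distinct irrational roots


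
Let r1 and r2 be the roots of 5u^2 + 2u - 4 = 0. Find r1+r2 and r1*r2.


For au^2+bu+c=0: sum = -b/a, product = c/a.
a=5, b=2, c=-4
Sum = -(2)/5 = -2/5
Product = (-4)/5 = -4/5


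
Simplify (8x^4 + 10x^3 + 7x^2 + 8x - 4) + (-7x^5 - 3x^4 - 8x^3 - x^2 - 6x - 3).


Align terms by degree and add:
  8x^4 + 10x^3 + 7x^2 + 8x - 4
  -7x^5 - 3x^4 - 8x^3 - x^2 - 6x - 3
= -7x^5 + 5x^4 + 2x^3 + 6x^2 + 2x - 7


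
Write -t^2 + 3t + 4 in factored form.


Roots satisfy r1 + r2 = -b/a = 3 and r1*r2 = c/a = -4.
So r1 = 4, r2 = -1.
-t^2 + 3t + 4 = -(t - r1)(t - r2) = -(t - 4)(t + 1)


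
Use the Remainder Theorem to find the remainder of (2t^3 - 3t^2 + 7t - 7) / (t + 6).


By the Remainder Theorem, the remainder equals p(-6):
  2*(-6)^3 = -432
  -3*(-6)^2 = -108
  7*(-6)^1 = -42
  constant: -7
Sum: -432 - 108 - 42 - 7 = -589


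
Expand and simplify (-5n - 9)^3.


Expand (-5n - 9)^3 by repeated multiplication:
  (-5n - 9)^2 = 25n^2 + 90n + 81
= -125n^3 - 675n^2 - 1215n - 729


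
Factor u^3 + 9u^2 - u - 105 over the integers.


Try integer roots (divisors of -105). u=-7: p(-7)=0.
Divide out (u + 7): quotient is u^2 + 2u - 15.
Factor the quadratic: (u + 5)(u - 3)
Result: (u + 7)(u + 5)(u - 3)


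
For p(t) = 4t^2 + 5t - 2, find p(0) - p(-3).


p(0) = -2
p(-3) = 19
p(0) - p(-3) = -2 - 19 = -21


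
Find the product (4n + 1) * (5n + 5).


Distribute each term of the first polynomial:
  (4n)(5n + 5) = 20n^2 + 20n
  (1)(5n + 5) = 5n + 5
Sum: 20n^2 + 25n + 5


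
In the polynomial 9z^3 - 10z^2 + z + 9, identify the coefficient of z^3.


Read off the coefficient of z^3: 9


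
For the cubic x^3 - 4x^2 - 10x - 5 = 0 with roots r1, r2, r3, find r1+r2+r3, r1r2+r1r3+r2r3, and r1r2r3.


Monic cubic x^3+bx^2+cx+d=0: sum=-b, pairwise sum=c, product=-d.
b=-4, c=-10, d=-5
r1+r2+r3 = 4
r1r2+r1r3+r2r3 = -10
r1r2r3 = 5


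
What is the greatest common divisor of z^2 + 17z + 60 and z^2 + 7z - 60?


Factor each:
  z^2 + 17z + 60 = (z + 12)(z + 5)
  z^2 + 7z - 60 = (z + 12)(z - 5)
Common monic factor: z + 12


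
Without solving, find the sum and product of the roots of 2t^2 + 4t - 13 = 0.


For at^2+bt+c=0: sum = -b/a, product = c/a.
a=2, b=4, c=-13
Sum = -(4)/2 = -2
Product = (-13)/2 = -13/2


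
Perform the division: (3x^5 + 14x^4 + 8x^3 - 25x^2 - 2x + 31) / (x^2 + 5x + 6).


(3x^5 + 14x^4 + 8x^3 - 25x^2 - 2x + 31) / (x^2 + 5x + 6)
Step 1: 3x^3 * (x^2 + 5x + 6) = 3x^5 + 15x^4 + 18x^3; subtract.
Step 2: -x^2 * (x^2 + 5x + 6) = -x^4 - 5x^3 - 6x^2; subtract.
Step 3: -5x * (x^2 + 5x + 6) = -5x^3 - 25x^2 - 30x; subtract.
Step 4: 6 * (x^2 + 5x + 6) = 6x^2 + 30x + 36; subtract.
Quotient: 3x^3 - x^2 - 5x + 6, Remainder: -2x - 5


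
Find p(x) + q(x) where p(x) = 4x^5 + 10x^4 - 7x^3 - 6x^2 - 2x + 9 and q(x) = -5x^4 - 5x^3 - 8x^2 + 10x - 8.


Align terms by degree and add:
  4x^5 + 10x^4 - 7x^3 - 6x^2 - 2x + 9
  -5x^4 - 5x^3 - 8x^2 + 10x - 8
= 4x^5 + 5x^4 - 12x^3 - 14x^2 + 8x + 1


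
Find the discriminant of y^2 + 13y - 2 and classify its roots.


D = b^2 - 4ac = (13)^2 - 4(1)(-2) = 169 + 8 = 177
Since D > 0: two distinct irrational roots


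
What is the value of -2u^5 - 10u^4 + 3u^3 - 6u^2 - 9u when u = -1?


Using direct substitution:
  -2 * (-1)^5 = 2
  -10 * (-1)^4 = -10
  3 * (-1)^3 = -3
  -6 * (-1)^2 = -6
  -9 * (-1)^1 = 9
  constant: 0
Sum = 2 - 10 - 3 - 6 + 9 + 0 = -8


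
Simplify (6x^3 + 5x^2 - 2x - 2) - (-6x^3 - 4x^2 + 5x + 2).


Distribute the minus sign:
  (6x^3 + 5x^2 - 2x - 2)
- (-6x^3 - 4x^2 + 5x + 2)
Negate second polynomial: 6x^3 + 4x^2 - 5x - 2
Add: 12x^3 + 9x^2 - 7x - 4


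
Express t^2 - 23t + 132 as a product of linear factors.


Roots satisfy r1 + r2 = -b/a = 23 and r1*r2 = c/a = 132.
So r1 = 12, r2 = 11.
t^2 - 23t + 132 = (t - r1)(t - r2) = (t - 12)(t - 11)


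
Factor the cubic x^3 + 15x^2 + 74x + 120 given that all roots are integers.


Try integer roots (divisors of 120). x=-4: p(-4)=0.
Divide out (x + 4): quotient is x^2 + 11x + 30.
Factor the quadratic: (x + 6)(x + 5)
Result: (x + 4)(x + 6)(x + 5)


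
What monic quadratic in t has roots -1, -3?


p(t) = (t + 1)(t + 3)
Expand: t^2 + 4t + 3


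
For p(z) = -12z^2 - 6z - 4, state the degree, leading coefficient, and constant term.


Highest power of z is 2, with coefficient -12. Constant term is -4.
Degree = 2, leading coefficient = -12, constant term = -4


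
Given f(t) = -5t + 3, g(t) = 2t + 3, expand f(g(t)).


Substitute g(t) into f:
f(g(t)) = -5*(2t + 3) + 3
Expand and combine: -10t - 12


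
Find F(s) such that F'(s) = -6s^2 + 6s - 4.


Reverse power rule on each term:
  ∫ -6s^2 ds = -2s^3
  ∫ 6s ds = 3s^2
  ∫ -4 ds = -4s
F(s) = -2s^3 + 3s^2 - 4s + C


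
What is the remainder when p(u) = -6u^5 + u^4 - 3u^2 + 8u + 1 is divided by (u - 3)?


By the Remainder Theorem, the remainder equals p(3):
  -6*(3)^5 = -1458
  1*(3)^4 = 81
  0*(3)^3 = 0
  -3*(3)^2 = -27
  8*(3)^1 = 24
  constant: 1
Sum: -1458 + 81 + 0 - 27 + 24 + 1 = -1379


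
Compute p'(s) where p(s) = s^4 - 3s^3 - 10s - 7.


Apply the power rule term by term:
  d/ds(s^4) = 4s^3
  d/ds(-3s^3) = -9s^2
  d/ds(-10s) = -10
  d/ds(-7) = 0
p'(s) = 4s^3 - 9s^2 - 10


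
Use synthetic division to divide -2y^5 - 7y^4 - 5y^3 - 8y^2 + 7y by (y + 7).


Synthetic division with c = -7. Coefficients: -2, -7, -5, -8, 7, 0
Bring down -2.
  -2 * -7 = 14; 14 - 7 = 7
  7 * -7 = -49; -49 - 5 = -54
  -54 * -7 = 378; 378 - 8 = 370
  370 * -7 = -2590; -2590 + 7 = -2583
  -2583 * -7 = 18081; 18081 + 0 = 18081
Quotient: -2y^4 + 7y^3 - 54y^2 + 370y - 2583, Remainder: 18081


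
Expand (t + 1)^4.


Expand (t + 1)^4 by repeated multiplication:
  (t + 1)^2 = t^2 + 2t + 1
  (t + 1)^3 = t^3 + 3t^2 + 3t + 1
= t^4 + 4t^3 + 6t^2 + 4t + 1


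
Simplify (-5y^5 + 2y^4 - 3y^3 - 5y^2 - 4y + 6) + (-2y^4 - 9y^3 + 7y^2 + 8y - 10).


Align terms by degree and add:
  -5y^5 + 2y^4 - 3y^3 - 5y^2 - 4y + 6
  -2y^4 - 9y^3 + 7y^2 + 8y - 10
= -5y^5 - 12y^3 + 2y^2 + 4y - 4


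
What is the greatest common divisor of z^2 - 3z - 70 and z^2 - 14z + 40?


Factor each:
  z^2 - 3z - 70 = (z - 10)(z + 7)
  z^2 - 14z + 40 = (z - 10)(z - 4)
Common monic factor: z - 10


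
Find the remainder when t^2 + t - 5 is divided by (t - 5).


By the Remainder Theorem, the remainder equals p(5):
  1*(5)^2 = 25
  1*(5)^1 = 5
  constant: -5
Sum: 25 + 5 - 5 = 25


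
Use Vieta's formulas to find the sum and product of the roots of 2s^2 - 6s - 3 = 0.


For as^2+bs+c=0: sum = -b/a, product = c/a.
a=2, b=-6, c=-3
Sum = -(-6)/2 = 3
Product = (-3)/2 = -3/2


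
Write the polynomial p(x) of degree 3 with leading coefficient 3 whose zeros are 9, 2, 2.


p(x) = 3(x - 9)(x - 2)(x - 2)
Expand: 3x^3 - 39x^2 + 120x - 108


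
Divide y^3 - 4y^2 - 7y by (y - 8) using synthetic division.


Synthetic division with c = 8. Coefficients: 1, -4, -7, 0
Bring down 1.
  1 * 8 = 8; 8 - 4 = 4
  4 * 8 = 32; 32 - 7 = 25
  25 * 8 = 200; 200 + 0 = 200
Quotient: y^2 + 4y + 25, Remainder: 200


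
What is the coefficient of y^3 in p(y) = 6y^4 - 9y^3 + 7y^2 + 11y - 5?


Read off the coefficient of y^3: -9


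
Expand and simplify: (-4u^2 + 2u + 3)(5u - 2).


Distribute each term of the first polynomial:
  (-4u^2)(5u - 2) = -20u^3 + 8u^2
  (2u)(5u - 2) = 10u^2 - 4u
  (3)(5u - 2) = 15u - 6
Sum: -20u^3 + 18u^2 + 11u - 6


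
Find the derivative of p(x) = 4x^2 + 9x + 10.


Apply the power rule term by term:
  d/dx(4x^2) = 8x
  d/dx(9x) = 9
  d/dx(10) = 0
p'(x) = 8x + 9


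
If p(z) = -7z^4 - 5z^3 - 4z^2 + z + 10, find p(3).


Using direct substitution:
  -7 * (3)^4 = -567
  -5 * (3)^3 = -135
  -4 * (3)^2 = -36
  1 * (3)^1 = 3
  constant: 10
Sum = -567 - 135 - 36 + 3 + 10 = -725


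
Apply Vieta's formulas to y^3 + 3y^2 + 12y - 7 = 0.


Monic cubic y^3+by^2+cy+d=0: sum=-b, pairwise sum=c, product=-d.
b=3, c=12, d=-7
r1+r2+r3 = -3
r1r2+r1r3+r2r3 = 12
r1r2r3 = 7


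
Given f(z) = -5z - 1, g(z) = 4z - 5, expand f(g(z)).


Substitute g(z) into f:
f(g(z)) = -5*(4z - 5) + (-1)
Expand and combine: -20z + 24


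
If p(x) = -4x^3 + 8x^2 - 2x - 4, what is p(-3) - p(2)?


p(-3) = 182
p(2) = -8
p(-3) - p(2) = 182 + 8 = 190


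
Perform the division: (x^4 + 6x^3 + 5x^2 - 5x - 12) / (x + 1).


(x^4 + 6x^3 + 5x^2 - 5x - 12) / (x + 1)
Step 1: x^3 * (x + 1) = x^4 + x^3; subtract.
Step 2: 5x^2 * (x + 1) = 5x^3 + 5x^2; subtract.
Step 3: 0 * (x + 1) = 0; subtract.
Step 4: -5 * (x + 1) = -5x - 5; subtract.
Quotient: x^3 + 5x^2 - 5, Remainder: -7


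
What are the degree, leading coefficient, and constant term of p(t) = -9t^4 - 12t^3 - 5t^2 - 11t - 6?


Highest power of t is 4, with coefficient -9. Constant term is -6.
Degree = 4, leading coefficient = -9, constant term = -6


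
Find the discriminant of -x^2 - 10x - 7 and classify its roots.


D = b^2 - 4ac = (-10)^2 - 4(-1)(-7) = 100 - 28 = 72
Since D > 0: two distinct irrational roots


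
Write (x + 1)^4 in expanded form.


Expand (x + 1)^4 by repeated multiplication:
  (x + 1)^2 = x^2 + 2x + 1
  (x + 1)^3 = x^3 + 3x^2 + 3x + 1
= x^4 + 4x^3 + 6x^2 + 4x + 1


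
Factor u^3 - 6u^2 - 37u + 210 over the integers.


Try integer roots (divisors of 210). u=-6: p(-6)=0.
Divide out (u + 6): quotient is u^2 - 12u + 35.
Factor the quadratic: (u - 7)(u - 5)
Result: (u + 6)(u - 7)(u - 5)


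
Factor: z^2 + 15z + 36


Roots satisfy r1 + r2 = -b/a = -15 and r1*r2 = c/a = 36.
So r1 = -3, r2 = -12.
z^2 + 15z + 36 = (z - r1)(z - r2) = (z + 3)(z + 12)


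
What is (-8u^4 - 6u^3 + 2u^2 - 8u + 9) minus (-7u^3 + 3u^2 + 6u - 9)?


Distribute the minus sign:
  (-8u^4 - 6u^3 + 2u^2 - 8u + 9)
- (-7u^3 + 3u^2 + 6u - 9)
Negate second polynomial: 7u^3 - 3u^2 - 6u + 9
Add: -8u^4 + u^3 - u^2 - 14u + 18


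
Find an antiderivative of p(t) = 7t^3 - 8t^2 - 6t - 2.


Reverse power rule on each term:
  ∫ 7t^3 dt = (7/4)t^4
  ∫ -8t^2 dt = -(8/3)t^3
  ∫ -6t dt = -3t^2
  ∫ -2 dt = -2t
F(t) = (7/4)t^4 - (8/3)t^3 - 3t^2 - 2t + C


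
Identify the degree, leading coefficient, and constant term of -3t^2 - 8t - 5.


Highest power of t is 2, with coefficient -3. Constant term is -5.
Degree = 2, leading coefficient = -3, constant term = -5


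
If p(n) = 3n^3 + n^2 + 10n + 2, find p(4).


Using direct substitution:
  3 * (4)^3 = 192
  1 * (4)^2 = 16
  10 * (4)^1 = 40
  constant: 2
Sum = 192 + 16 + 40 + 2 = 250


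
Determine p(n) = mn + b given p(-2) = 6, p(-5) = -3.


p(n) = mn + b. Using p(-2)=6, p(-5)=-3:
m = (6 + 3)/(-2 + 5) = 9/3 = 3
b = 6 - m*(-2) = 6 + 6 = 12
p(n) = 3n + 12


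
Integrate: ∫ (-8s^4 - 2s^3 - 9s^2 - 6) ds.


Reverse power rule on each term:
  ∫ -8s^4 ds = -(8/5)s^5
  ∫ -2s^3 ds = -(1/2)s^4
  ∫ -9s^2 ds = -3s^3
  ∫ -6 ds = -6s
F(s) = -(8/5)s^5 - (1/2)s^4 - 3s^3 - 6s + C


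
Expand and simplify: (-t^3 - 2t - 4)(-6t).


Distribute each term of the first polynomial:
  (-t^3)(-6t) = 6t^4
  (-2t)(-6t) = 12t^2
  (-4)(-6t) = 24t
Sum: 6t^4 + 12t^2 + 24t


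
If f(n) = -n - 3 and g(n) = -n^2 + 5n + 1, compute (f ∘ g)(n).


Substitute g(n) into f:
f(g(n)) = -1*(-n^2 + 5n + 1) + (-3)
Expand and combine: n^2 - 5n - 4


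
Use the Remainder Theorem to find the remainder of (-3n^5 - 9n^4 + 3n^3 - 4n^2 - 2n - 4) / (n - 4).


By the Remainder Theorem, the remainder equals p(4):
  -3*(4)^5 = -3072
  -9*(4)^4 = -2304
  3*(4)^3 = 192
  -4*(4)^2 = -64
  -2*(4)^1 = -8
  constant: -4
Sum: -3072 - 2304 + 192 - 64 - 8 - 4 = -5260


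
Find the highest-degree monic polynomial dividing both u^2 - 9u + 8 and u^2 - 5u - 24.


Factor each:
  u^2 - 9u + 8 = (u - 8)(u - 1)
  u^2 - 5u - 24 = (u - 8)(u + 3)
Common monic factor: u - 8


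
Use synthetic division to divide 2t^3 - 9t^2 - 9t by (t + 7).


Synthetic division with c = -7. Coefficients: 2, -9, -9, 0
Bring down 2.
  2 * -7 = -14; -14 - 9 = -23
  -23 * -7 = 161; 161 - 9 = 152
  152 * -7 = -1064; -1064 + 0 = -1064
Quotient: 2t^2 - 23t + 152, Remainder: -1064


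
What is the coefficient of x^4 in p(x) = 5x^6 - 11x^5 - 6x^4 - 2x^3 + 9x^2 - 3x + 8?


Read off the coefficient of x^4: -6


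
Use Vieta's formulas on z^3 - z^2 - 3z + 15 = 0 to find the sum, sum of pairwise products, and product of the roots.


Monic cubic z^3+bz^2+cz+d=0: sum=-b, pairwise sum=c, product=-d.
b=-1, c=-3, d=15
r1+r2+r3 = 1
r1r2+r1r3+r2r3 = -3
r1r2r3 = -15


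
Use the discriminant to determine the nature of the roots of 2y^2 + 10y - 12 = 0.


D = b^2 - 4ac = (10)^2 - 4(2)(-12) = 100 + 96 = 196
Since D > 0: two distinct rational roots


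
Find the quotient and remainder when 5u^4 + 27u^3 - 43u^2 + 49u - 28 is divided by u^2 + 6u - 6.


(5u^4 + 27u^3 - 43u^2 + 49u - 28) / (u^2 + 6u - 6)
Step 1: 5u^2 * (u^2 + 6u - 6) = 5u^4 + 30u^3 - 30u^2; subtract.
Step 2: -3u * (u^2 + 6u - 6) = -3u^3 - 18u^2 + 18u; subtract.
Step 3: 5 * (u^2 + 6u - 6) = 5u^2 + 30u - 30; subtract.
Quotient: 5u^2 - 3u + 5, Remainder: u + 2


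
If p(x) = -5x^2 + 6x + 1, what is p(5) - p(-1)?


p(5) = -94
p(-1) = -10
p(5) - p(-1) = -94 + 10 = -84


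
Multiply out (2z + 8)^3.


Expand (2z + 8)^3 by repeated multiplication:
  (2z + 8)^2 = 4z^2 + 32z + 64
= 8z^3 + 96z^2 + 384z + 512


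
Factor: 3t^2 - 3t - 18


Roots satisfy r1 + r2 = -b/a = 1 and r1*r2 = c/a = -6.
So r1 = 3, r2 = -2.
3t^2 - 3t - 18 = 3(t - r1)(t - r2) = 3(t - 3)(t + 2)


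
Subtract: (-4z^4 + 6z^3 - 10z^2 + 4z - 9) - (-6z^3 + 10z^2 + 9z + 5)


Distribute the minus sign:
  (-4z^4 + 6z^3 - 10z^2 + 4z - 9)
- (-6z^3 + 10z^2 + 9z + 5)
Negate second polynomial: 6z^3 - 10z^2 - 9z - 5
Add: -4z^4 + 12z^3 - 20z^2 - 5z - 14


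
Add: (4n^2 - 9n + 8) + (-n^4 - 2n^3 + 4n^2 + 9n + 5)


Align terms by degree and add:
  4n^2 - 9n + 8
  -n^4 - 2n^3 + 4n^2 + 9n + 5
= -n^4 - 2n^3 + 8n^2 + 13


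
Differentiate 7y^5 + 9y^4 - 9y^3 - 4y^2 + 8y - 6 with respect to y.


Apply the power rule term by term:
  d/dy(7y^5) = 35y^4
  d/dy(9y^4) = 36y^3
  d/dy(-9y^3) = -27y^2
  d/dy(-4y^2) = -8y
  d/dy(8y) = 8
  d/dy(-6) = 0
p'(y) = 35y^4 + 36y^3 - 27y^2 - 8y + 8


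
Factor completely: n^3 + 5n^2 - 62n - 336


Try integer roots (divisors of -336). n=-6: p(-6)=0.
Divide out (n + 6): quotient is n^2 - n - 56.
Factor the quadratic: (n - 8)(n + 7)
Result: (n + 6)(n - 8)(n + 7)


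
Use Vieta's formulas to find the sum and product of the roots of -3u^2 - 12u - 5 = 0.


For au^2+bu+c=0: sum = -b/a, product = c/a.
a=-3, b=-12, c=-5
Sum = -(-12)/-3 = -4
Product = (-5)/-3 = 5/3


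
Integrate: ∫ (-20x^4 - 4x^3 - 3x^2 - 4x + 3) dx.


Reverse power rule on each term:
  ∫ -20x^4 dx = -4x^5
  ∫ -4x^3 dx = -x^4
  ∫ -3x^2 dx = -x^3
  ∫ -4x dx = -2x^2
  ∫ 3 dx = 3x
F(x) = -4x^5 - x^4 - x^3 - 2x^2 + 3x + C


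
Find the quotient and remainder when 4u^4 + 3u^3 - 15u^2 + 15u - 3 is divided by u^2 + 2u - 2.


(4u^4 + 3u^3 - 15u^2 + 15u - 3) / (u^2 + 2u - 2)
Step 1: 4u^2 * (u^2 + 2u - 2) = 4u^4 + 8u^3 - 8u^2; subtract.
Step 2: -5u * (u^2 + 2u - 2) = -5u^3 - 10u^2 + 10u; subtract.
Step 3: 3 * (u^2 + 2u - 2) = 3u^2 + 6u - 6; subtract.
Quotient: 4u^2 - 5u + 3, Remainder: -u + 3


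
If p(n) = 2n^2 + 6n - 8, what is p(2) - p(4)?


p(2) = 12
p(4) = 48
p(2) - p(4) = 12 - 48 = -36


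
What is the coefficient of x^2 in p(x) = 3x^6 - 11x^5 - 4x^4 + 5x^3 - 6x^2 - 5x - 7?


Read off the coefficient of x^2: -6


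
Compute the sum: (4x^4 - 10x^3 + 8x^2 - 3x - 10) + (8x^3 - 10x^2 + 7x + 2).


Align terms by degree and add:
  4x^4 - 10x^3 + 8x^2 - 3x - 10
+ 8x^3 - 10x^2 + 7x + 2
= 4x^4 - 2x^3 - 2x^2 + 4x - 8


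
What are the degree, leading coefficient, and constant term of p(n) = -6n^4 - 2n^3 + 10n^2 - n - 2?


Highest power of n is 4, with coefficient -6. Constant term is -2.
Degree = 4, leading coefficient = -6, constant term = -2


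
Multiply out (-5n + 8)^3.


Expand (-5n + 8)^3 by repeated multiplication:
  (-5n + 8)^2 = 25n^2 - 80n + 64
= -125n^3 + 600n^2 - 960n + 512


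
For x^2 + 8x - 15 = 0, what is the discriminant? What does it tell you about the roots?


D = b^2 - 4ac = (8)^2 - 4(1)(-15) = 64 + 60 = 124
Since D > 0: two distinct irrational roots


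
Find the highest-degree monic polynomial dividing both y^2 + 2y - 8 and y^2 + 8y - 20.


Factor each:
  y^2 + 2y - 8 = (y - 2)(y + 4)
  y^2 + 8y - 20 = (y - 2)(y + 10)
Common monic factor: y - 2


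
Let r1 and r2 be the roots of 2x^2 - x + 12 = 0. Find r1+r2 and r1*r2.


For ax^2+bx+c=0: sum = -b/a, product = c/a.
a=2, b=-1, c=12
Sum = -(-1)/2 = 1/2
Product = (12)/2 = 6


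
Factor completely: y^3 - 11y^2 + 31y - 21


Try integer roots (divisors of -21). y=1: p(1)=0.
Divide out (y - 1): quotient is y^2 - 10y + 21.
Factor the quadratic: (y - 3)(y - 7)
Result: (y - 1)(y - 3)(y - 7)


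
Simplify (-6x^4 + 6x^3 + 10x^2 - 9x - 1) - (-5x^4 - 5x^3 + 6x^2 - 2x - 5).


Distribute the minus sign:
  (-6x^4 + 6x^3 + 10x^2 - 9x - 1)
- (-5x^4 - 5x^3 + 6x^2 - 2x - 5)
Negate second polynomial: 5x^4 + 5x^3 - 6x^2 + 2x + 5
Add: -x^4 + 11x^3 + 4x^2 - 7x + 4


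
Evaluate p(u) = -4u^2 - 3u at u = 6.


Using direct substitution:
  -4 * (6)^2 = -144
  -3 * (6)^1 = -18
  constant: 0
Sum = -144 - 18 + 0 = -162


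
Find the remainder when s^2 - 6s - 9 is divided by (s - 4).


By the Remainder Theorem, the remainder equals p(4):
  1*(4)^2 = 16
  -6*(4)^1 = -24
  constant: -9
Sum: 16 - 24 - 9 = -17


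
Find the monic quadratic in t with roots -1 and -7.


p(t) = (t + 1)(t + 7)
Expand: t^2 + 8t + 7


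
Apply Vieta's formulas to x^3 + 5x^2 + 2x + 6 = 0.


Monic cubic x^3+bx^2+cx+d=0: sum=-b, pairwise sum=c, product=-d.
b=5, c=2, d=6
r1+r2+r3 = -5
r1r2+r1r3+r2r3 = 2
r1r2r3 = -6


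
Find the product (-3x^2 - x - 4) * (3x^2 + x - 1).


Distribute each term of the first polynomial:
  (-3x^2)(3x^2 + x - 1) = -9x^4 - 3x^3 + 3x^2
  (-x)(3x^2 + x - 1) = -3x^3 - x^2 + x
  (-4)(3x^2 + x - 1) = -12x^2 - 4x + 4
Sum: -9x^4 - 6x^3 - 10x^2 - 3x + 4


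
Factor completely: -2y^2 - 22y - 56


Roots satisfy r1 + r2 = -b/a = -11 and r1*r2 = c/a = 28.
So r1 = -4, r2 = -7.
-2y^2 - 22y - 56 = -2(y - r1)(y - r2) = -2(y + 4)(y + 7)


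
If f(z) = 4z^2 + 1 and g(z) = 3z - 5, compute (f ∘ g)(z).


Substitute g(z) into f:
f(g(z)) = 4*(3z - 5)^2 + 1
(3z - 5)^2 = 9z^2 - 30z + 25
Expand and combine: 36z^2 - 120z + 101


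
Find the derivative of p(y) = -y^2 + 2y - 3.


Apply the power rule term by term:
  d/dy(-y^2) = -2y
  d/dy(2y) = 2
  d/dy(-3) = 0
p'(y) = -2y + 2


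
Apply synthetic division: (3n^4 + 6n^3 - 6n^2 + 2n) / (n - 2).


Synthetic division with c = 2. Coefficients: 3, 6, -6, 2, 0
Bring down 3.
  3 * 2 = 6; 6 + 6 = 12
  12 * 2 = 24; 24 - 6 = 18
  18 * 2 = 36; 36 + 2 = 38
  38 * 2 = 76; 76 + 0 = 76
Quotient: 3n^3 + 12n^2 + 18n + 38, Remainder: 76


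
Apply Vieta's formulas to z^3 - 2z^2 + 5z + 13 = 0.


Monic cubic z^3+bz^2+cz+d=0: sum=-b, pairwise sum=c, product=-d.
b=-2, c=5, d=13
r1+r2+r3 = 2
r1r2+r1r3+r2r3 = 5
r1r2r3 = -13


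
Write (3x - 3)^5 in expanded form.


Expand (3x - 3)^5 by repeated multiplication:
  (3x - 3)^2 = 9x^2 - 18x + 9
  (3x - 3)^3 = 27x^3 - 81x^2 + 81x - 27
  (3x - 3)^4 = 81x^4 - 324x^3 + 486x^2 - 324x + 81
= 243x^5 - 1215x^4 + 2430x^3 - 2430x^2 + 1215x - 243


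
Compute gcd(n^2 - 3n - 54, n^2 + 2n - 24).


Factor each:
  n^2 - 3n - 54 = (n + 6)(n - 9)
  n^2 + 2n - 24 = (n + 6)(n - 4)
Common monic factor: n + 6


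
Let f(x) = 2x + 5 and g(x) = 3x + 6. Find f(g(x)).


Substitute g(x) into f:
f(g(x)) = 2*(3x + 6) + 5
Expand and combine: 6x + 17


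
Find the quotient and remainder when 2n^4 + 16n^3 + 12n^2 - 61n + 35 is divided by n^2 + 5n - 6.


(2n^4 + 16n^3 + 12n^2 - 61n + 35) / (n^2 + 5n - 6)
Step 1: 2n^2 * (n^2 + 5n - 6) = 2n^4 + 10n^3 - 12n^2; subtract.
Step 2: 6n * (n^2 + 5n - 6) = 6n^3 + 30n^2 - 36n; subtract.
Step 3: -6 * (n^2 + 5n - 6) = -6n^2 - 30n + 36; subtract.
Quotient: 2n^2 + 6n - 6, Remainder: 5n - 1


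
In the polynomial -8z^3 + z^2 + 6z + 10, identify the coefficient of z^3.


Read off the coefficient of z^3: -8


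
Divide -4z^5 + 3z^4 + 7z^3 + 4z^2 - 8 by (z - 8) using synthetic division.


Synthetic division with c = 8. Coefficients: -4, 3, 7, 4, 0, -8
Bring down -4.
  -4 * 8 = -32; -32 + 3 = -29
  -29 * 8 = -232; -232 + 7 = -225
  -225 * 8 = -1800; -1800 + 4 = -1796
  -1796 * 8 = -14368; -14368 + 0 = -14368
  -14368 * 8 = -114944; -114944 - 8 = -114952
Quotient: -4z^4 - 29z^3 - 225z^2 - 1796z - 14368, Remainder: -114952


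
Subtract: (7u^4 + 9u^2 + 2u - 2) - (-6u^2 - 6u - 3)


Distribute the minus sign:
  (7u^4 + 9u^2 + 2u - 2)
- (-6u^2 - 6u - 3)
Negate second polynomial: 6u^2 + 6u + 3
Add: 7u^4 + 15u^2 + 8u + 1


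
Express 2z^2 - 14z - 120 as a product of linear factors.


Roots satisfy r1 + r2 = -b/a = 7 and r1*r2 = c/a = -60.
So r1 = -5, r2 = 12.
2z^2 - 14z - 120 = 2(z - r1)(z - r2) = 2(z + 5)(z - 12)


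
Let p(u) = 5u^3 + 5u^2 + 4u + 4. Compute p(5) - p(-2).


p(5) = 774
p(-2) = -24
p(5) - p(-2) = 774 + 24 = 798


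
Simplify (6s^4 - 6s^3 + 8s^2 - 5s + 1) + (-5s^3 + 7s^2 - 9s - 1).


Align terms by degree and add:
  6s^4 - 6s^3 + 8s^2 - 5s + 1
  -5s^3 + 7s^2 - 9s - 1
= 6s^4 - 11s^3 + 15s^2 - 14s


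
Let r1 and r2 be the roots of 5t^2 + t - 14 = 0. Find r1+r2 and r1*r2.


For at^2+bt+c=0: sum = -b/a, product = c/a.
a=5, b=1, c=-14
Sum = -(1)/5 = -1/5
Product = (-14)/5 = -14/5


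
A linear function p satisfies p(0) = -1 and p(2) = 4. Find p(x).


p(x) = mx + b. Using p(0)=-1, p(2)=4:
m = (-1 - 4)/(0 - 2) = -5/-2 = 5/2
b = -1 - m*(0) = -1 = -1
p(x) = (5/2)x - 1


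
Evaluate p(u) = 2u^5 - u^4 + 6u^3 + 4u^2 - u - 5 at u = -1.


Using direct substitution:
  2 * (-1)^5 = -2
  -1 * (-1)^4 = -1
  6 * (-1)^3 = -6
  4 * (-1)^2 = 4
  -1 * (-1)^1 = 1
  constant: -5
Sum = -2 - 1 - 6 + 4 + 1 - 5 = -9


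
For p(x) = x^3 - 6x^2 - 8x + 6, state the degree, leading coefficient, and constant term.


Highest power of x is 3, with coefficient 1. Constant term is 6.
Degree = 3, leading coefficient = 1, constant term = 6


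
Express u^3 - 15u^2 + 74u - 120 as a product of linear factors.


Try integer roots (divisors of -120). u=6: p(6)=0.
Divide out (u - 6): quotient is u^2 - 9u + 20.
Factor the quadratic: (u - 5)(u - 4)
Result: (u - 6)(u - 5)(u - 4)


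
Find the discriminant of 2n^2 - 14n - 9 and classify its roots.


D = b^2 - 4ac = (-14)^2 - 4(2)(-9) = 196 + 72 = 268
Since D > 0: two distinct irrational roots


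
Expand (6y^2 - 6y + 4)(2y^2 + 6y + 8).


Distribute each term of the first polynomial:
  (6y^2)(2y^2 + 6y + 8) = 12y^4 + 36y^3 + 48y^2
  (-6y)(2y^2 + 6y + 8) = -12y^3 - 36y^2 - 48y
  (4)(2y^2 + 6y + 8) = 8y^2 + 24y + 32
Sum: 12y^4 + 24y^3 + 20y^2 - 24y + 32


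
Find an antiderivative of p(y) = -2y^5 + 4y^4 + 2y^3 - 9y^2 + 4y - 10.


Reverse power rule on each term:
  ∫ -2y^5 dy = -(1/3)y^6
  ∫ 4y^4 dy = (4/5)y^5
  ∫ 2y^3 dy = (1/2)y^4
  ∫ -9y^2 dy = -3y^3
  ∫ 4y dy = 2y^2
  ∫ -10 dy = -10y
F(y) = -(1/3)y^6 + (4/5)y^5 + (1/2)y^4 - 3y^3 + 2y^2 - 10y + C


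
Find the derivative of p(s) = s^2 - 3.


Apply the power rule term by term:
  d/ds(s^2) = 2s
  d/ds(-3) = 0
p'(s) = 2s


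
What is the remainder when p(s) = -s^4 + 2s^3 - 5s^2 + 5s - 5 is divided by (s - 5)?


By the Remainder Theorem, the remainder equals p(5):
  -1*(5)^4 = -625
  2*(5)^3 = 250
  -5*(5)^2 = -125
  5*(5)^1 = 25
  constant: -5
Sum: -625 + 250 - 125 + 25 - 5 = -480


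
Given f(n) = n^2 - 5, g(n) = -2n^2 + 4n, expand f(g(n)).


Substitute g(n) into f:
f(g(n)) = 1*(-2n^2 + 4n)^2 + (-5)
(-2n^2 + 4n)^2 = 4n^4 - 16n^3 + 16n^2
Expand and combine: 4n^4 - 16n^3 + 16n^2 - 5


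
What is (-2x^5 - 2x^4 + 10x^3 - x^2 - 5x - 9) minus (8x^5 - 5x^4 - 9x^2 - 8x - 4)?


Distribute the minus sign:
  (-2x^5 - 2x^4 + 10x^3 - x^2 - 5x - 9)
- (8x^5 - 5x^4 - 9x^2 - 8x - 4)
Negate second polynomial: -8x^5 + 5x^4 + 9x^2 + 8x + 4
Add: -10x^5 + 3x^4 + 10x^3 + 8x^2 + 3x - 5


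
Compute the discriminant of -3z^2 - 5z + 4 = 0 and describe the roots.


D = b^2 - 4ac = (-5)^2 - 4(-3)(4) = 25 + 48 = 73
Since D > 0: two distinct irrational roots


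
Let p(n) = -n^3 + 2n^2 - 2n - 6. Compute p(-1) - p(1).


p(-1) = -1
p(1) = -7
p(-1) - p(1) = -1 + 7 = 6


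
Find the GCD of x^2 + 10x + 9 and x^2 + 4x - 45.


Factor each:
  x^2 + 10x + 9 = (x + 9)(x + 1)
  x^2 + 4x - 45 = (x + 9)(x - 5)
Common monic factor: x + 9


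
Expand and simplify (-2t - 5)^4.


Expand (-2t - 5)^4 by repeated multiplication:
  (-2t - 5)^2 = 4t^2 + 20t + 25
  (-2t - 5)^3 = -8t^3 - 60t^2 - 150t - 125
= 16t^4 + 160t^3 + 600t^2 + 1000t + 625


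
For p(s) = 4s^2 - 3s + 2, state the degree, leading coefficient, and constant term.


Highest power of s is 2, with coefficient 4. Constant term is 2.
Degree = 2, leading coefficient = 4, constant term = 2


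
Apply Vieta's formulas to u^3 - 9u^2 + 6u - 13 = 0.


Monic cubic u^3+bu^2+cu+d=0: sum=-b, pairwise sum=c, product=-d.
b=-9, c=6, d=-13
r1+r2+r3 = 9
r1r2+r1r3+r2r3 = 6
r1r2r3 = 13


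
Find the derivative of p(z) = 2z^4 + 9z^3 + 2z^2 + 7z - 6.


Apply the power rule term by term:
  d/dz(2z^4) = 8z^3
  d/dz(9z^3) = 27z^2
  d/dz(2z^2) = 4z
  d/dz(7z) = 7
  d/dz(-6) = 0
p'(z) = 8z^3 + 27z^2 + 4z + 7


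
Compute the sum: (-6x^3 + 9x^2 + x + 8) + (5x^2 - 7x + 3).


Align terms by degree and add:
  -6x^3 + 9x^2 + x + 8
+ 5x^2 - 7x + 3
= -6x^3 + 14x^2 - 6x + 11
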